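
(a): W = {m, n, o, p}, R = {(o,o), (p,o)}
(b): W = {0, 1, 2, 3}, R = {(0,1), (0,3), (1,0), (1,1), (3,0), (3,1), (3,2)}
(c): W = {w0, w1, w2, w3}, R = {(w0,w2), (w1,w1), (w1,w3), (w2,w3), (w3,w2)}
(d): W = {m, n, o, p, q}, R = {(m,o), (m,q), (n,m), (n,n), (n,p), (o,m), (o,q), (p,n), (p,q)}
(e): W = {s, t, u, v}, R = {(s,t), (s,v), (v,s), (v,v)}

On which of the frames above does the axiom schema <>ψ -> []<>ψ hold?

This is the axiom for the Euclidean property; its first-order frame correspondent is forall x forall y forall z (Rxy & Rxz -> Ryz).
(a): condition met.
(b): fails — R01 and R03 but not R13.
(c): fails — Rw0w2 and Rw0w2 but not Rw2w2.
(d): fails — Rmo and Rmo but not Roo.
(e): fails — Rsv and Rst but not Rvt.

(a)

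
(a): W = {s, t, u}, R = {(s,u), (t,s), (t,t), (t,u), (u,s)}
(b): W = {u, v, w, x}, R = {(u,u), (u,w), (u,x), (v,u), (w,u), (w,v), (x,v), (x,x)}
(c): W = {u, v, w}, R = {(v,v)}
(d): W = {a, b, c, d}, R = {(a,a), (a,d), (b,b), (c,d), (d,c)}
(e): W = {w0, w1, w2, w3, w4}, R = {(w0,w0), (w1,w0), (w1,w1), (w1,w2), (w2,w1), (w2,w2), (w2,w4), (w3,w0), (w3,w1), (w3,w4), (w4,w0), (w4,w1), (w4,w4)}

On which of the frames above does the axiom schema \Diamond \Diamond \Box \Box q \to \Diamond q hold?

(b), (c)

This is the axiom for a generalized confluence (Geach) condition; its first-order frame correspondent is \forall x \forall y (x R^2 y \to \exists w (y R^2 w \wedge xRw)).
(a): fails — sR²s but no w with sR²w and sRw.
(b): satisfies the condition.
(c): satisfies the condition.
(d): fails — aR²c but no w with cR²w and aRw.
(e): fails — w2R²w0 but no w with w0R²w and w2Rw.
Valid on: (b), (c).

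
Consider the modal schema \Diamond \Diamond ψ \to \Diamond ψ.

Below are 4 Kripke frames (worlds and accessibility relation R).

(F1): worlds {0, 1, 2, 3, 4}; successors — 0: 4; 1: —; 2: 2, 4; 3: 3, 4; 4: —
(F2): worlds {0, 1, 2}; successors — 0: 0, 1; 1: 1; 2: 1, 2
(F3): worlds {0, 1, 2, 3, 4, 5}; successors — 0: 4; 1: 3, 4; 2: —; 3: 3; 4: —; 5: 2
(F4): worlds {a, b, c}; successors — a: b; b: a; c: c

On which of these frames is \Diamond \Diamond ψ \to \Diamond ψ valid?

The schema corresponds to transitivity: \forall x \forall y \forall z (Rxy \wedge Ryz \to Rxz).
(F1): condition met.
(F2): condition met.
(F3): condition met.
(F4): fails — Rab and Rba but not Raa.

(F1), (F2), (F3)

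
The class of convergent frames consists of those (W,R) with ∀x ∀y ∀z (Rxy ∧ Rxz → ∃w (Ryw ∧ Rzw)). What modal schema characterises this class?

The condition is convergence. The .2 schema ◇□s → □◇s defines it.
Suppose ◇□s→□◇s is valid. Take Rxy, Rxz and set V(s)={w : Ryw}. Then □s at y so ◇□s at x, so □◇s at x, so ◇s at z, giving w with Rzw and Ryw.

◇□s → □◇s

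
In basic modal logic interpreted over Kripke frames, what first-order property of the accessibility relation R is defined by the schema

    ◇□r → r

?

symmetry

Replacing r by ¬r and contraposing gives the equivalent schema r → □◇r.
Suppose r→□◇r is valid. Take Rxy and set V(r)={x}. Then r at x, so □◇r at x, so ◇r at y, so some z with Ryz has r; z=x, i.e. Ryx.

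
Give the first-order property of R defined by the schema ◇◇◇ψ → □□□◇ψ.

∀x ∀y ∀z ((xR³y ∧ xR³z) → ∃w (y = w ∧ zRw))

This is a Sahlqvist (Geach-type) schema ◇^3□^0ψ → □^3◇^1ψ.
Minimal-valuation argument: fix x; take any y with xR^3y and any z with xR^3z. Set V(ψ) to the set of worlds R-reachable from y in exactly 0 steps. Then □^0ψ holds at y, so the antecedent holds at x; validity forces ◇^1ψ at z, giving a w with zR^1w and yR^0w.
First-order correspondent: ∀x ∀y ∀z ((xR³y ∧ xR³z) → ∃w (y = w ∧ zRw)).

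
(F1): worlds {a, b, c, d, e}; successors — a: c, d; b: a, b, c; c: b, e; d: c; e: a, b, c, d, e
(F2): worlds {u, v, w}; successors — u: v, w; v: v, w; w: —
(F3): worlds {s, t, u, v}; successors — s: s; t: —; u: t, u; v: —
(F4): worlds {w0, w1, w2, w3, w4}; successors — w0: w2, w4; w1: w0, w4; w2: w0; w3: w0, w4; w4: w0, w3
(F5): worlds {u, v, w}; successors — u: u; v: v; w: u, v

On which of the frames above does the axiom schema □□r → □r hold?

(F2), (F3), (F5)

This is the axiom for density; its first-order frame correspondent is ∀x ∀y (Rxy → ∃z (Rxz ∧ Rzy)).
(F1): fails — Rdc but no z with Rdz and Rzc.
(F2): holds.
(F3): holds.
(F4): fails — Rw0w4 but no z with Rw0z and Rzw4.
(F5): holds.
Valid on: (F2), (F3), (F5).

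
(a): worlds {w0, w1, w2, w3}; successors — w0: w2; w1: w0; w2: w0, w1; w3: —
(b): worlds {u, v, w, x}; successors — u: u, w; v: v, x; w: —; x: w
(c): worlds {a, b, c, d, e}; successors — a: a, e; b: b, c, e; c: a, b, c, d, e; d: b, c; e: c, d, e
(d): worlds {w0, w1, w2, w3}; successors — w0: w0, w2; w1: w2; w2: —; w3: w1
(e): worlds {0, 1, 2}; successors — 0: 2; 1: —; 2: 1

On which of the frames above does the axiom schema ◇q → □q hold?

Frame correspondent (Sahlqvist): ∀x ∀y ∀z (Rxy ∧ Rxz → y = z) — i.e. partial functionality.
(a): fails — w2 sees both w0 and w1.
(b): fails — u sees both u and w.
(c): fails — a sees both a and e.
(d): fails — w0 sees both w0 and w2.
(e): satisfies the condition.

(e)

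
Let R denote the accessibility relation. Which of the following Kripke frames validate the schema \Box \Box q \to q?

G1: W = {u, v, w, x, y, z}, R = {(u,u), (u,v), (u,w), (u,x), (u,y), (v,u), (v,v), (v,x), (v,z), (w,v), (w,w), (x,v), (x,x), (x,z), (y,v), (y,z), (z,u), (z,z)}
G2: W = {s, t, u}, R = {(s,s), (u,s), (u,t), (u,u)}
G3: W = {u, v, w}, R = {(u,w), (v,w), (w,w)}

none

This is the axiom for a generalized confluence (Geach) condition; its first-order frame correspondent is \forall x \exists w (x R^2 w \wedge x = w).
G1: fails — at y but no t with yR²t and y=t.
G2: fails — at t but no w with tR²w and t=w.
G3: fails — at u but no t with uR²t and u=t.
Valid on no frame.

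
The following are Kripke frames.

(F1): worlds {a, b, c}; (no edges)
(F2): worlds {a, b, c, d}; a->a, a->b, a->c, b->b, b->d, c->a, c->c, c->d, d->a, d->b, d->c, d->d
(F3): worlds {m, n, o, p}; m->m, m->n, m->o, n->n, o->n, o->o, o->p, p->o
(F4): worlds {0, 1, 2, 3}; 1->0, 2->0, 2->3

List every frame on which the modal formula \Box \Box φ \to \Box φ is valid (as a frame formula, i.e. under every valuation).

(F1), (F2), (F3)

This is the axiom for density; its first-order frame correspondent is \forall x \forall y (Rxy \to \exists z (Rxz \wedge Rzy)).
(F1): holds.
(F2): holds.
(F3): holds.
(F4): fails — R10 but no z with R1z and Rz0.
Valid on: (F1), (F2), (F3).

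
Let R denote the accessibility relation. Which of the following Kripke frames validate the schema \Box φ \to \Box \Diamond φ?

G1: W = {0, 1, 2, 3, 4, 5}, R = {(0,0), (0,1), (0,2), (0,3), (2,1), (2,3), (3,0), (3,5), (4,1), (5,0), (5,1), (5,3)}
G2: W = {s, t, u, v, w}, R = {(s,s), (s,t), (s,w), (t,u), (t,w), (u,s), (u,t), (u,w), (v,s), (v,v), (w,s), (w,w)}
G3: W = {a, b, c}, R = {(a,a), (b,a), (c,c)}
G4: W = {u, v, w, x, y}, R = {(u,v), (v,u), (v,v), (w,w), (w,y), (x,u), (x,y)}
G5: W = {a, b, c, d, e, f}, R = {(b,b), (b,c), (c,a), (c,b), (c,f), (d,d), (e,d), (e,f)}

The schema corresponds to a generalized confluence (Geach) condition: \forall x \forall z (xRz \to \exists w (xRw \wedge zRw)).
G1: fails — 0R1 but no w with 0Rw and 1Rw.
G2: satisfies the condition.
G3: satisfies the condition.
G4: fails — wRy but no t with wRt and yRt.
G5: fails — cRa but no w with cRw and aRw.
Valid on: G2, G3.

G2, G3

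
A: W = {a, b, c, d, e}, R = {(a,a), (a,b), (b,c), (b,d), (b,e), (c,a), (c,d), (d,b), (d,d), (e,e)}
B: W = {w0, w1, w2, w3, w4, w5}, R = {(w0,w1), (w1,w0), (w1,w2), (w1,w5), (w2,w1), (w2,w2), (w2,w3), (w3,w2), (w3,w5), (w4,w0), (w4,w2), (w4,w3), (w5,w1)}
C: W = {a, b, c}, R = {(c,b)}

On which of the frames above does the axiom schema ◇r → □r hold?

C

The schema corresponds to partial functionality: ∀x ∀y ∀z (Rxy ∧ Rxz → y = z).
A: fails — a sees both a and b.
B: fails — w1 sees both w0 and w2.
C: satisfies the condition.
Valid on: C.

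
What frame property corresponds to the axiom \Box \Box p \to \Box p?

density: \forall x \forall y (Rxy \to \exists z (Rxz \wedge Rzy))

This is the C4 axiom.
It corresponds to density: \forall x \forall y (Rxy \to \exists z (Rxz \wedge Rzy)).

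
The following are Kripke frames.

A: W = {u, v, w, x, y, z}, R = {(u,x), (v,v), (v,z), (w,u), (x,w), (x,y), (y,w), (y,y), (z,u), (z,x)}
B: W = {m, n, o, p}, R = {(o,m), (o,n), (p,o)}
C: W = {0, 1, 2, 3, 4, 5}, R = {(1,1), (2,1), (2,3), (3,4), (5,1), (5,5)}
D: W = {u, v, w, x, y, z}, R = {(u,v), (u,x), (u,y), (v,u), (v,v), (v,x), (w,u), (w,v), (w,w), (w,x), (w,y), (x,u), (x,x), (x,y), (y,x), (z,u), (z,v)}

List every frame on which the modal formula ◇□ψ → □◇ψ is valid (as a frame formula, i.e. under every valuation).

This is the axiom for convergence; its first-order frame correspondent is ∀x ∀y ∀z (Rxy ∧ Rxz → ∃w (Ryw ∧ Rzw)).
A: fails — Rvv and Rvz but v and z have no common successor.
B: fails — Rom and Rom but m and m have no common successor.
C: fails — R23 and R21 but 3 and 1 have no common successor.
D: condition met.

D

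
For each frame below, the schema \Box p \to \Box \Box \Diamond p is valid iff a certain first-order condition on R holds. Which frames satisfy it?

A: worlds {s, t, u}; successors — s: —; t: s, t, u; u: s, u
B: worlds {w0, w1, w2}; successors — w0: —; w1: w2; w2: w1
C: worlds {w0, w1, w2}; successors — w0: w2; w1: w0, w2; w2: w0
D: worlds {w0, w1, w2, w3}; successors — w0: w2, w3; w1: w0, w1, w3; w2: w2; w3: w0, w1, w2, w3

B, C

The schema corresponds to a generalized confluence (Geach) condition: \forall x \forall z (x R^2 z \to \exists w (xRw \wedge zRw)).
A: fails — tR²s but no w with tRw and sRw.
B: ✓.
C: ✓.
D: fails — w1R²w2 but no w with w1Rw and w2Rw.
Valid on: B, C.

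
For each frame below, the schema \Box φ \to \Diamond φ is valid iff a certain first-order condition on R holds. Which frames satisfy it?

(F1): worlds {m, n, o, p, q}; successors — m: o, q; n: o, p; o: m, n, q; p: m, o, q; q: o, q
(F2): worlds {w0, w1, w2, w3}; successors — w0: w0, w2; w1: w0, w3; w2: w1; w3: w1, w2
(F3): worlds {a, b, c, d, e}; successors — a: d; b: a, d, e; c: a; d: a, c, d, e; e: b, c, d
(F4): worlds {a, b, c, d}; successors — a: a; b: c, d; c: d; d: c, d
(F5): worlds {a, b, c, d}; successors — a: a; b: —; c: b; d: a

Frame correspondent (Sahlqvist): \forall x \exists y Rxy — i.e. seriality.
(F1): satisfies the condition.
(F2): satisfies the condition.
(F3): satisfies the condition.
(F4): satisfies the condition.
(F5): fails — world b has no successor.

(F1), (F2), (F3), (F4)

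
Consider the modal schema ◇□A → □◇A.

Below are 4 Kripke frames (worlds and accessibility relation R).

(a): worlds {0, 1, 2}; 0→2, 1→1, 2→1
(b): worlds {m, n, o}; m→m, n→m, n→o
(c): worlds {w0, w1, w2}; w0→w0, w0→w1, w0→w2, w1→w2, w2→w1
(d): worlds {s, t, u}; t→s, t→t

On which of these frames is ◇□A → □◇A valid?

(a)

This is the axiom for convergence; its first-order frame correspondent is ∀x ∀y ∀z (Rxy ∧ Rxz → ∃w (Ryw ∧ Rzw)).
(a): holds.
(b): fails — Rno and Rno but o and o have no common successor.
(c): fails — Rw0w1 and Rw0w2 but w1 and w2 have no common successor.
(d): fails — Rtt and Rts but t and s have no common successor.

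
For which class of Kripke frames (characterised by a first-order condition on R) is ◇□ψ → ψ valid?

Replacing ψ by ¬ψ and contraposing gives the equivalent schema ψ → □◇ψ.
Suppose ψ→□◇ψ is valid. Take Rxy and set V(ψ)={x}. Then ψ at x, so □◇ψ at x, so ◇ψ at y, so some z with Ryz has ψ; z=x, i.e. Ryx.

symmetry: ∀x ∀y (Rxy → Ryx)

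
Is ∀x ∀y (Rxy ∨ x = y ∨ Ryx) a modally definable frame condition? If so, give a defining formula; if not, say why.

If a class were modally definable it would be closed under disjoint unions (Goldblatt–Thomason).
Take 2 disjoint single-world reflexive frames: each is trivially connected, but their disjoint union has 2 worlds with no edge between distinct components, so it is not connected.
Hence connectedness of R is not modally definable.

Not definable by any modal formula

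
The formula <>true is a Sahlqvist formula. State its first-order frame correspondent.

◇⊤ holds at w iff w has a successor, so frame-validity of ◇⊤ is exactly seriality. Equivalently via □φ → ◇φ:
Suppose □φ→◇φ is valid. At any x set V(φ)=W. Then □φ at x, so ◇φ at x, so x has a successor.
Conversely, on a frame with seriality the schema holds at every world under every valuation.
So the correspondent is seriality.

seriality: forall x exists y Rxy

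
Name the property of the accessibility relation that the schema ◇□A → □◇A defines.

convergence: ∀x ∀y ∀z (Rxy ∧ Rxz → ∃w (Ryw ∧ Rzw))

Suppose ◇□A→□◇A is valid. Take Rxy, Rxz and set V(A)={w : Ryw}. Then □A at y so ◇□A at x, so □◇A at x, so ◇A at z, giving w with Rzw and Ryw.
Conversely, any frame satisfying ∀x ∀y ∀z (Rxy ∧ Rxz → ∃w (Ryw ∧ Rzw)) validates the schema.
Frame condition: ∀x ∀y ∀z (Rxy ∧ Rxz → ∃w (Ryw ∧ Rzw)).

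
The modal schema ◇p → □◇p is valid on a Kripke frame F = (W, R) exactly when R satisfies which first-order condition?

Suppose ◇p→□◇p is valid. Take Rxy, Rxz and set V(p)={y}. Then ◇p at x, so □◇p at x, so ◇p at z, so some w with Rzw has p; w=y, i.e. Rzy. By symmetry of the argument, Ryz.

The Euclidean property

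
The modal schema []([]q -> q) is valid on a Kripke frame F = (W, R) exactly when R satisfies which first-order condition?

shift-reflexivity

Suppose □(□q→q) is valid. Take Rxy and set V(q)={w : Ryw}. Then at y, □q holds; since □(□q→q) at x, □q→q at y, so q at y, i.e. Ryy.
Conversely, on a frame with shift-reflexivity the schema holds at every world under every valuation.
So the correspondent is shift-reflexivity.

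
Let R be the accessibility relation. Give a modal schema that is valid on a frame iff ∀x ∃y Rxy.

The condition is seriality. The D schema □ψ → ◇ψ defines it.
Suppose □ψ→◇ψ is valid. At any x set V(ψ)=W. Then □ψ at x, so ◇ψ at x, so x has a successor.

□ψ → ◇ψ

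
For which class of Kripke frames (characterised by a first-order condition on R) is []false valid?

This is the Ver axiom.
It corresponds to emptiness of R: forall x forall y ~Rxy.

Emptiness of R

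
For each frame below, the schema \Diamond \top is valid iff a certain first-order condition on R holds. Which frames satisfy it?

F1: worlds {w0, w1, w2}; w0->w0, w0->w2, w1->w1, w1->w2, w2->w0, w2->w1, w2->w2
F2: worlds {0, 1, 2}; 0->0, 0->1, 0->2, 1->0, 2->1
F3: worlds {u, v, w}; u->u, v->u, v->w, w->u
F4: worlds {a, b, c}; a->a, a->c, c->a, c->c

F1, F2, F3

The schema corresponds to seriality: \forall x \exists y Rxy.
F1: holds.
F2: holds.
F3: holds.
F4: fails — world b has no successor.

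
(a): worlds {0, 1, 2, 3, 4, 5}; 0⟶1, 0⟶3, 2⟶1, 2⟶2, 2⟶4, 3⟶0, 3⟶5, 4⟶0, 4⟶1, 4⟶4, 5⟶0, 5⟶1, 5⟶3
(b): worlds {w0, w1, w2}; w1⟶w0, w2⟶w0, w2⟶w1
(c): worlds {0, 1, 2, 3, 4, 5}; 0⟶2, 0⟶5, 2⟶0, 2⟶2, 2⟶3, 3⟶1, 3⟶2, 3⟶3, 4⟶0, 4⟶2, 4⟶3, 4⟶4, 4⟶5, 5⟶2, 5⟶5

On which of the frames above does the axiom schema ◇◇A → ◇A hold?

(b)

Frame correspondent (Sahlqvist): ∀x ∀y ∀z (Rxy ∧ Ryz → Rxz) — i.e. transitivity.
(a): fails — R53 and R35 but not R55.
(b): holds.
(c): fails — R32 and R20 but not R30.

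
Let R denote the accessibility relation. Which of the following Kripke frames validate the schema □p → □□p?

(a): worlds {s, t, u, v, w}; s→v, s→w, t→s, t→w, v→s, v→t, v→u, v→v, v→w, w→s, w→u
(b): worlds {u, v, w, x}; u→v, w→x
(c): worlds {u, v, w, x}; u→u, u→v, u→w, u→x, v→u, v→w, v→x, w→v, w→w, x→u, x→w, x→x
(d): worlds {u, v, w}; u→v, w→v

Frame correspondent (Sahlqvist): ∀x ∀y ∀z (Rxy ∧ Ryz → Rxz) — i.e. transitivity.
(a): fails — Rts and Rsv but not Rtv.
(b): ✓.
(c): fails — Rxw and Rwv but not Rxv.
(d): ✓.

(b), (d)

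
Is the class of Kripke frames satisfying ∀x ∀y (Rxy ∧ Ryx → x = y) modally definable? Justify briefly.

Modal frame validity is preserved under surjective bounded morphisms.
The 8-cycle (worlds s,t,u,v,w,x,y,z with s→t→u→v→w→x→y→z→s) is antisymmetric. Sending even-indexed worlds to • and odd-indexed worlds to ∘ is a surjective bounded morphism onto the two-world frame with •↔∘, which is not antisymmetric.
So the class is not modally definable.

No — not modally definable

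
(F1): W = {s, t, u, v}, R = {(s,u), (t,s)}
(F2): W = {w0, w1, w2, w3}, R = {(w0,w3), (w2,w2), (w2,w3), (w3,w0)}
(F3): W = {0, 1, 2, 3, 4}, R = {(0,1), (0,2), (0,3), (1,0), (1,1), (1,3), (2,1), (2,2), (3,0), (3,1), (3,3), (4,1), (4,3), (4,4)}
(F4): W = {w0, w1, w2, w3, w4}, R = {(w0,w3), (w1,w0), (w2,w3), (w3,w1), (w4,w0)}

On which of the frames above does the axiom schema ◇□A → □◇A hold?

Frame correspondent (Sahlqvist): ∀x ∀y ∀z (Rxy ∧ Rxz → ∃w (Ryw ∧ Rzw)) — i.e. convergence.
(F1): fails — Rsu and Rsu but u and u have no common successor.
(F2): fails — Rw2w3 and Rw2w2 but w3 and w2 have no common successor.
(F3): condition met.
(F4): condition met.

(F3), (F4)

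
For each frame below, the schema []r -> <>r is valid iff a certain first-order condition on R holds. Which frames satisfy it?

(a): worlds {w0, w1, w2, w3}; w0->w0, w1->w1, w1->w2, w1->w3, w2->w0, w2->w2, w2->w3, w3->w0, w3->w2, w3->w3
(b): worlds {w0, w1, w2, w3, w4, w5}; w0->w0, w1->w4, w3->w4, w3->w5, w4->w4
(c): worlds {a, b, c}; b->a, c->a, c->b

(a)

The schema corresponds to seriality: forall x exists y Rxy.
(a): satisfies the condition.
(b): fails — world w2 has no successor.
(c): fails — world a has no successor.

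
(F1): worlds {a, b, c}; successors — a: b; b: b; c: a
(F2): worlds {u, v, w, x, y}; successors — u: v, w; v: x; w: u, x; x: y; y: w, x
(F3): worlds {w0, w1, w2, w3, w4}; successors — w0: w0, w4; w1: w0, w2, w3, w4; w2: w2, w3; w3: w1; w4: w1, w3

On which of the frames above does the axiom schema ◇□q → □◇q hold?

(F1)

Frame correspondent (Sahlqvist): ∀x ∀y ∀z (Rxy ∧ Rxz → ∃w (Ryw ∧ Rzw)) — i.e. convergence.
(F1): ✓.
(F2): fails — Rwu and Rwx but u and x have no common successor.
(F3): fails — Rw0w4 and Rw0w0 but w4 and w0 have no common successor.
Valid on: (F1).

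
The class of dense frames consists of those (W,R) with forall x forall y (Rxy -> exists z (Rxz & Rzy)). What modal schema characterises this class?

□□s → □s

A defining formula is □□s → □s (the C4 axiom).
Suppose □□s→□s is valid. Take Rxy and set V(s)={w : xR²w}. Then □□s at x, so □s at x, so s at y, i.e. ∃z(Rxz∧Rzy).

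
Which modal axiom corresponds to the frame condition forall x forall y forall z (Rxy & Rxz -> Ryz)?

A defining formula is ◇ψ → □◇ψ (the 5 axiom).

◇ψ → □◇ψ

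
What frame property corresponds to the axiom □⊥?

□⊥ is valid iff no world has any successor (otherwise □⊥ fails at any world with one).

emptiness of R: ∀x ∀y ¬Rxy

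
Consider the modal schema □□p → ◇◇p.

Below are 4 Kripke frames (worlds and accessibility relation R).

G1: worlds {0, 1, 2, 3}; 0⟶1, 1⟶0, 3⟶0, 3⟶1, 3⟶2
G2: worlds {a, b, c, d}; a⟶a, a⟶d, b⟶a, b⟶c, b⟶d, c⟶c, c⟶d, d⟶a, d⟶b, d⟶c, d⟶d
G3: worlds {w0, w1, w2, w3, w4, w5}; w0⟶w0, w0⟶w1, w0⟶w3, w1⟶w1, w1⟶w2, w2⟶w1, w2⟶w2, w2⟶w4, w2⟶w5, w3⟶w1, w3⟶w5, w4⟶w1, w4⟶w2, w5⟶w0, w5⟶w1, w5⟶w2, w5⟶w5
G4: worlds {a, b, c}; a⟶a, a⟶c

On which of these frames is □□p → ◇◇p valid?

G2, G3

Frame correspondent (Sahlqvist): ∀x ∃w (xR²w ∧ xR²w) — i.e. a generalized confluence (Geach) condition.
G1: fails — at 2 but no w with 2R²w and 2R²w.
G2: holds.
G3: holds.
G4: fails — at b but no w with bR²w and bR²w.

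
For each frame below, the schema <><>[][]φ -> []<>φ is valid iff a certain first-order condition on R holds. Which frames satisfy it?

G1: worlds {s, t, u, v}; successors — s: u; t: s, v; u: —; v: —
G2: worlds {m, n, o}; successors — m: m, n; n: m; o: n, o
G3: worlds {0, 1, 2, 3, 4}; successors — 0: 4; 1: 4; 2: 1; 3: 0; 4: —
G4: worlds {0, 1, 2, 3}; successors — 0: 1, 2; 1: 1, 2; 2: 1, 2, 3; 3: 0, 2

G2, G4

The schema corresponds to a generalized confluence (Geach) condition: forall x forall y forall z ((x R^2 y & xRz) -> exists w (y R^2 w & zRw)).
G1: fails — tR²u, tRs but no w with uR²w and sRw.
G2: condition met.
G3: fails — 2R²4, 2R1 but no w with 4R²w and 1Rw.
G4: condition met.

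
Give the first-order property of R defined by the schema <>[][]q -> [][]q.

forall x forall y forall z ((xRy & x R^2 z) -> exists w (y R^2 w & z = w))

This is a Sahlqvist (Geach-type) schema ◇^1□^2q → □^2◇^0q.
Minimal-valuation argument: fix x; take any y with xR^1y and any z with xR^2z. Set V(q) to the set of worlds R-reachable from y in exactly 2 steps. Then □^2q holds at y, so the antecedent holds at x; validity forces ◇^0q at z, giving a w with zR^0w and yR^2w.
First-order correspondent: forall x forall y forall z ((xRy & x R^2 z) -> exists w (y R^2 w & z = w)).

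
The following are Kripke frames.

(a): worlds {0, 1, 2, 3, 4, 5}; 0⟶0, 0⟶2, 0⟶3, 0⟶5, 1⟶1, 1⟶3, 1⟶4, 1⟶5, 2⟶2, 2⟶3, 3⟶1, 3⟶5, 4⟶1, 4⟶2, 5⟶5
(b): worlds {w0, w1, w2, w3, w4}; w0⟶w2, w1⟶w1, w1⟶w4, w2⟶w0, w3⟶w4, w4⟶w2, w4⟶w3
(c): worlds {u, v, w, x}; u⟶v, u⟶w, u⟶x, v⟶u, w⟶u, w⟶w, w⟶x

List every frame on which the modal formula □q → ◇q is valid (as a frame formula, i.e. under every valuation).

The schema corresponds to seriality: ∀x ∃y Rxy.
(a): ✓.
(b): ✓.
(c): fails — world x has no successor.
Valid on: (a), (b).

(a), (b)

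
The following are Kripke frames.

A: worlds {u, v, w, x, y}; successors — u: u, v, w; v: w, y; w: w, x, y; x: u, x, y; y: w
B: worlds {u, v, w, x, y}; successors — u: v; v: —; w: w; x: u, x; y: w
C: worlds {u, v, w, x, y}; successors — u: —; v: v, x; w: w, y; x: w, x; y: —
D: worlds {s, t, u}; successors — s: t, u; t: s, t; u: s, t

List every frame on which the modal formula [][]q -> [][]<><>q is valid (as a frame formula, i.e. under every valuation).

A, D

This is the axiom for a generalized confluence (Geach) condition; its first-order frame correspondent is forall x forall z (x R^2 z -> exists w (x R^2 w & z R^2 w)).
A: ✓.
B: fails — xR²u but no t with xR²t and uR²t.
C: fails — wR²y but no t with wR²t and yR²t.
D: ✓.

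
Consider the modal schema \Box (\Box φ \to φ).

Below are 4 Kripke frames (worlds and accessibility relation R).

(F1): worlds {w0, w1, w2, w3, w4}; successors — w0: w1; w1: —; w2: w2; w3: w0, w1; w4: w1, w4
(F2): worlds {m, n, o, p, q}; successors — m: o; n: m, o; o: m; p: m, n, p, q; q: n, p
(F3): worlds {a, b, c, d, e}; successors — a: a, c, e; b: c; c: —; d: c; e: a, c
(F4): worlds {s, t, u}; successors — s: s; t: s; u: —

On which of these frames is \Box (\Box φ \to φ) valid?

(F4)

Frame correspondent (Sahlqvist): \forall x \forall y (Rxy \to Ryy) — i.e. shift-reflexivity.
(F1): fails — Rw3w1 but not Rw1w1.
(F2): fails — Rom but not Rmm.
(F3): fails — Rbc but not Rcc.
(F4): condition met.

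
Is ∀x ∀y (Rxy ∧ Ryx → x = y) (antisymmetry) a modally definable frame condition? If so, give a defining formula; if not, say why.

Modal frame validity is preserved under surjective bounded morphisms.
The 8-cycle (worlds s,t,u,v,w,x,y,z with s→t→u→v→w→x→y→z→s) is antisymmetric. Sending even-indexed worlds to s and odd-indexed worlds to t is a surjective bounded morphism onto the two-world frame with s↔t, which is not antisymmetric.
So the class is not modally definable.

No — not modally definable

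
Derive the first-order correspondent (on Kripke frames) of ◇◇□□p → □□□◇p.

This is a Sahlqvist (Geach-type) schema ◇^2□^2p → □^3◇^1p.
First-order correspondent: ∀x ∀y ∀z ((xR²y ∧ xR³z) → ∃w (yR²w ∧ zRw)).

∀x ∀y ∀z ((xR²y ∧ xR³z) → ∃w (yR²w ∧ zRw))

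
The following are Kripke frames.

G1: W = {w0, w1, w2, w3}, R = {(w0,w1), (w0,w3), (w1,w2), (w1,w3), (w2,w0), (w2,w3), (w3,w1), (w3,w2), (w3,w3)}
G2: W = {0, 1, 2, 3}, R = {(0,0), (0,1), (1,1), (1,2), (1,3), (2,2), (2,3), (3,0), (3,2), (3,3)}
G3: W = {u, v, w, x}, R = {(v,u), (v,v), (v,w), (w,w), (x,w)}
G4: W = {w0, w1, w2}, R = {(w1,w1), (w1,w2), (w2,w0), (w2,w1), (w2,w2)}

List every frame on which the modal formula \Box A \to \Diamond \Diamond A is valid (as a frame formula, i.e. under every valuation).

G1, G2

This is the axiom for a generalized confluence (Geach) condition; its first-order frame correspondent is \forall x \exists w (xRw \wedge x R^2 w).
G1: condition met.
G2: condition met.
G3: fails — at u but no t with uRt and uR²t.
G4: fails — at w0 but no w with w0Rw and w0R²w.
Valid on: G1, G2.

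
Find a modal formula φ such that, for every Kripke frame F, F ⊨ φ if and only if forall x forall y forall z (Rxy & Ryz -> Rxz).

□q → □□q

The condition is transitivity. The 4 schema □q → □□q defines it.
Suppose □q→□□q is valid. Take Rxy, Ryz and set V(q)={w : Rxw}. Then □q at x, so □□q at x, so □q at y, so q at z, i.e. Rxz.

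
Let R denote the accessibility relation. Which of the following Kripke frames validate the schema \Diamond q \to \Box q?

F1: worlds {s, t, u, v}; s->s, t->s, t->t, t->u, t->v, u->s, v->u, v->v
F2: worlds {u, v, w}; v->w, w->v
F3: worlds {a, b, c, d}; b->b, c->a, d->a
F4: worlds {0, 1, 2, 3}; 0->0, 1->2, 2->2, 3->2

Frame correspondent (Sahlqvist): \forall x \forall y \forall z (Rxy \wedge Rxz \to y = z) — i.e. partial functionality.
F1: fails — t sees both s and t.
F2: condition met.
F3: condition met.
F4: condition met.

F2, F3, F4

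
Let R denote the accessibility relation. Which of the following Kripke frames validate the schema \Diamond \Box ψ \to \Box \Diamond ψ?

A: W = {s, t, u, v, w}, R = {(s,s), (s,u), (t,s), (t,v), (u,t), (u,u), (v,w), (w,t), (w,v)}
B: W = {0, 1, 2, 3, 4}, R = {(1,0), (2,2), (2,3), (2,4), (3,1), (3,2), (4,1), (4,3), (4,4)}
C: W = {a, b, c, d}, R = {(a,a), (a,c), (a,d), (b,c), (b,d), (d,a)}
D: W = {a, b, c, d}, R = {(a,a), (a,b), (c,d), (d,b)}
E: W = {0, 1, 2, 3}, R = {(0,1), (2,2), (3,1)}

none

The schema corresponds to convergence: \forall x \forall y \forall z (Rxy \wedge Rxz \to \exists w (Ryw \wedge Rzw)).
A: fails — Rtv and Rts but v and s have no common successor.
B: fails — R10 and R10 but 0 and 0 have no common successor.
C: fails — Raa and Rac but a and c have no common successor.
D: fails — Raa and Rab but a and b have no common successor.
E: fails — R01 and R01 but 1 and 1 have no common successor.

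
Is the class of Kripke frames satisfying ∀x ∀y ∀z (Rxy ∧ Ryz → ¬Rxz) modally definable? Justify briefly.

No

Modal frame validity is preserved under surjective bounded morphisms.
The 3-cycle (worlds w0,w1,w2 with w0→w1→w2→w0) is intransitive. Mapping every world to a single reflexive point • is a surjective bounded morphism; the reflexive point is not intransitive (R••∧R•• but R••).
So the class is not modally definable.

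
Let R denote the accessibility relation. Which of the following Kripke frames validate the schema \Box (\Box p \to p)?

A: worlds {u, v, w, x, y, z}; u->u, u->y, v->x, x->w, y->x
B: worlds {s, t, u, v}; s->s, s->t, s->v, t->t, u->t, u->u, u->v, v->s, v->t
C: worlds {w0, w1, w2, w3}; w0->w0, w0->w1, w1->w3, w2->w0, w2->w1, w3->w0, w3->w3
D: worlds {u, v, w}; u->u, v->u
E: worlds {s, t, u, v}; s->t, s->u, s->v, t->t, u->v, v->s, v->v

Frame correspondent (Sahlqvist): \forall x \forall y (Rxy \to Ryy) — i.e. shift-reflexivity.
A: fails — Rxw but not Rww.
B: fails — Ruv but not Rvv.
C: fails — Rw0w1 but not Rw1w1.
D: satisfies the condition.
E: fails — Rvs but not Rss.
Valid on: D.

D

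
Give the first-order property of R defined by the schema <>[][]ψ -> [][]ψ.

forall x forall y forall z ((xRy & x R^2 z) -> exists w (y R^2 w & z = w))

This is a Sahlqvist (Geach-type) schema ◇^1□^2ψ → □^2◇^0ψ.
Minimal-valuation argument: fix x; take any y with xR^1y and any z with xR^2z. Set V(ψ) to the set of worlds R-reachable from y in exactly 2 steps. Then □^2ψ holds at y, so the antecedent holds at x; validity forces ◇^0ψ at z, giving a w with zR^0w and yR^2w.
First-order correspondent: forall x forall y forall z ((xRy & x R^2 z) -> exists w (y R^2 w & z = w)).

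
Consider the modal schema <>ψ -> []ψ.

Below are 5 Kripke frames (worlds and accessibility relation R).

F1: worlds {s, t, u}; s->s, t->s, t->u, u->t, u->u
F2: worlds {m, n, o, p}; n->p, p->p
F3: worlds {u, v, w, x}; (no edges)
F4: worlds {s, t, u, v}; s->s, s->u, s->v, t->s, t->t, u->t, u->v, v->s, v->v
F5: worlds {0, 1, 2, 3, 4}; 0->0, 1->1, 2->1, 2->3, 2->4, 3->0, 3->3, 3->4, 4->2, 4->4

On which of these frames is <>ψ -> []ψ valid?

F2, F3

Frame correspondent (Sahlqvist): forall x forall y forall z (Rxy & Rxz -> y = z) — i.e. partial functionality.
F1: fails — t sees both s and u.
F2: satisfies the condition.
F3: satisfies the condition.
F4: fails — s sees both s and u.
F5: fails — 2 sees both 1 and 3.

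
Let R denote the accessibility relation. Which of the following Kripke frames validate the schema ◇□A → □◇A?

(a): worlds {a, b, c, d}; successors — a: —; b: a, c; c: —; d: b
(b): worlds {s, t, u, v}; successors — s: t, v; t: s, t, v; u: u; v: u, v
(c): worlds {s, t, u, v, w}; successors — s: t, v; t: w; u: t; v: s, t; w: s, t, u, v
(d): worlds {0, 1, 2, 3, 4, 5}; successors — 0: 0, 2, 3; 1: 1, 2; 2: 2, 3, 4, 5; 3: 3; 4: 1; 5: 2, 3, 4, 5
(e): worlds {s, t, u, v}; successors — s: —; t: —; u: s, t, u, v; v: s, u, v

(b)

Frame correspondent (Sahlqvist): ∀x ∀y ∀z (Rxy ∧ Rxz → ∃w (Ryw ∧ Rzw)) — i.e. convergence.
(a): fails — Rba and Rba but a and a have no common successor.
(b): condition met.
(c): fails — Rsv and Rst but v and t have no common successor.
(d): fails — R23 and R24 but 3 and 4 have no common successor.
(e): fails — Ruv and Rut but v and t have no common successor.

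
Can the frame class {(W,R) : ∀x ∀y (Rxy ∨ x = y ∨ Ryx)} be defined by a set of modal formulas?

If a class were modally definable it would be closed under disjoint unions (Goldblatt–Thomason).
Take 4 disjoint single-world reflexive frames: each is trivially connected, but their disjoint union has 4 worlds with no edge between distinct components, so it is not connected.
So the class is not modally definable.

Not modally definable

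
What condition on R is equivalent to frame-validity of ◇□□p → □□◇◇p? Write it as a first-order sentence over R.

This is a Sahlqvist (Geach-type) schema ◇^1□^2p → □^2◇^2p.
Minimal-valuation argument: fix x; take any y with xR^1y and any z with xR^2z. Set V(p) to the set of worlds R-reachable from y in exactly 2 steps. Then □^2p holds at y, so the antecedent holds at x; validity forces ◇^2p at z, giving a w with zR^2w and yR^2w.
First-order correspondent: ∀x ∀y ∀z ((xRy ∧ xR²z) → ∃w (yR²w ∧ zR²w)).

∀x ∀y ∀z ((xRy ∧ xR²z) → ∃w (yR²w ∧ zR²w))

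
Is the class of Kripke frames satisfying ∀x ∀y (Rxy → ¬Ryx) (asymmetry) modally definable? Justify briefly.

Modal frame validity is preserved under surjective bounded morphisms.
The 5-cycle (worlds w0,w1,w2,w3,w4 with w0→w1→w2→w3→w4→w0) is asymmetric. Mapping every world to a single reflexive point • is a surjective bounded morphism, and the reflexive point is not asymmetric (R•• but asymmetry requires ¬R••).
Hence asymmetry is not modally definable.

Not definable by any modal formula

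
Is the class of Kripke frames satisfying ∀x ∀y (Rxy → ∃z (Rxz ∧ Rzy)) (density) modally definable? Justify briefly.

Yes — defined by □□r → □r

Yes: it is density, defined by the C4 schema □□r → □r.
Suppose □□r→□r is valid. Take Rxy and set V(r)={w : xR²w}. Then □□r at x, so □r at x, so r at y, i.e. ∃z(Rxz∧Rzy).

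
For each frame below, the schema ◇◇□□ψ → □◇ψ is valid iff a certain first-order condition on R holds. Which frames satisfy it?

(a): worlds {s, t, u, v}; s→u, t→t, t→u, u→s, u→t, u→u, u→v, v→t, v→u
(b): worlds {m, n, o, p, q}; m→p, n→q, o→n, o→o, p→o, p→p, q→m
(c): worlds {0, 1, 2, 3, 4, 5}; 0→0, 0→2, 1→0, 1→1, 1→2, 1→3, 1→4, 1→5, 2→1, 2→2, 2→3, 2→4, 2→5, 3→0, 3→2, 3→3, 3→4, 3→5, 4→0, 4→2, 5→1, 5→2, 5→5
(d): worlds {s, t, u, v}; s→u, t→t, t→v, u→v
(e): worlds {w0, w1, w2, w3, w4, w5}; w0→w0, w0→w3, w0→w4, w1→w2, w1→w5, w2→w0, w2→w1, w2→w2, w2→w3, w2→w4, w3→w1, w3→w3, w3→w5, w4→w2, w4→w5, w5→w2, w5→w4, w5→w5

This is the axiom for a generalized confluence (Geach) condition; its first-order frame correspondent is ∀x ∀y ∀z ((xR²y ∧ xRz) → ∃w (yR²w ∧ zRw)).
(a): ✓.
(b): fails — nR²m, nRq but no w with mR²w and qRw.
(c): ✓.
(d): fails — sR²v, sRu but no w with vR²w and uRw.
(e): ✓.

(a), (c), (e)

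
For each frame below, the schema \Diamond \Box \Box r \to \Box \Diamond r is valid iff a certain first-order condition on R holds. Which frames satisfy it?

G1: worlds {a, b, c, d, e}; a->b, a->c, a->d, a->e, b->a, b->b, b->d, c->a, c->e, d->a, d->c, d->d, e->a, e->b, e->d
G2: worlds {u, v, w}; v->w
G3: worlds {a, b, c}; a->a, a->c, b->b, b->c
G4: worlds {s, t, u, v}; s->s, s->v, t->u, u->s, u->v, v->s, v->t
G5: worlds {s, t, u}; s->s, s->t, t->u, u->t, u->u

G1, G5

The schema corresponds to a generalized confluence (Geach) condition: \forall x \forall y \forall z ((xRy \wedge xRz) \to \exists w (y R^2 w \wedge zRw)).
G1: holds.
G2: fails — vRw, vRw but no t with wR²t and wRt.
G3: fails — aRa, aRc but no w with aR²w and cRw.
G4: fails — vRs, vRt but no w with sR²w and tRw.
G5: holds.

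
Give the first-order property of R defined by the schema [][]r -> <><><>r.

This is a Sahlqvist (Geach-type) schema ◇^0□^2r → □^0◇^3r.
First-order correspondent: forall x exists w (x R^2 w & x R^3 w).

forall x exists w (x R^2 w & x R^3 w)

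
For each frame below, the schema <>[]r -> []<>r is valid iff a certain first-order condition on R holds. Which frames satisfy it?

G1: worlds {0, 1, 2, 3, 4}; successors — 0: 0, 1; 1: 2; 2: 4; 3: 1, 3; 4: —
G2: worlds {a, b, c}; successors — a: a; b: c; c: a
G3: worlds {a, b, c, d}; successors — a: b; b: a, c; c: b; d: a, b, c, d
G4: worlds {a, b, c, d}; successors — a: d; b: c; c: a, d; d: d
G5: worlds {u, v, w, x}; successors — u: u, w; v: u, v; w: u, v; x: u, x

This is the axiom for convergence; its first-order frame correspondent is forall x forall y forall z (Rxy & Rxz -> exists w (Ryw & Rzw)).
G1: fails — R00 and R01 but 0 and 1 have no common successor.
G2: condition met.
G3: fails — Rdc and Rdb but c and b have no common successor.
G4: condition met.
G5: condition met.
Valid on: G2, G4, G5.

G2, G4, G5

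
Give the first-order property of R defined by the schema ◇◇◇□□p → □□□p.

This is a Sahlqvist (Geach-type) schema ◇^3□^2p → □^3◇^0p.
Minimal-valuation argument: fix x; take any y with xR^3y and any z with xR^3z. Set V(p) to the set of worlds R-reachable from y in exactly 2 steps. Then □^2p holds at y, so the antecedent holds at x; validity forces ◇^0p at z, giving a w with zR^0w and yR^2w.
First-order correspondent: ∀x ∀y ∀z ((xR³y ∧ xR³z) → ∃w (yR²w ∧ z = w)).

∀x ∀y ∀z ((xR³y ∧ xR³z) → ∃w (yR²w ∧ z = w))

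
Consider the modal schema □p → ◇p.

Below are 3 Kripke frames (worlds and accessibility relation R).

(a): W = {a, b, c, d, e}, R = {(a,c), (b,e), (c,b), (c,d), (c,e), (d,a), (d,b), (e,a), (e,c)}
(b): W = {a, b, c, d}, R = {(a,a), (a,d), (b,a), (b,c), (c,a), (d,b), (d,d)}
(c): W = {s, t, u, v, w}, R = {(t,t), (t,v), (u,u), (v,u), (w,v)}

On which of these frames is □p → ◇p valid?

The schema corresponds to seriality: ∀x ∃y Rxy.
(a): condition met.
(b): condition met.
(c): fails — world s has no successor.
Valid on: (a), (b).

(a), (b)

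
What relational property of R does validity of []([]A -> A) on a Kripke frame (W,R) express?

This schema is the T□ axiom.
It corresponds to shift-reflexivity: forall x forall y (Rxy -> Ryy).

Shift-reflexivity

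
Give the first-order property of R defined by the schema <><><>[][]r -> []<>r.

This is a Sahlqvist (Geach-type) schema ◇^3□^2r → □^1◇^1r.
Minimal-valuation argument: fix x; take any y with xR^3y and any z with xR^1z. Set V(r) to the set of worlds R-reachable from y in exactly 2 steps. Then □^2r holds at y, so the antecedent holds at x; validity forces ◇^1r at z, giving a w with zR^1w and yR^2w.
First-order correspondent: forall x forall y forall z ((x R^3 y & xRz) -> exists w (y R^2 w & zRw)).

forall x forall y forall z ((x R^3 y & xRz) -> exists w (y R^2 w & zRw))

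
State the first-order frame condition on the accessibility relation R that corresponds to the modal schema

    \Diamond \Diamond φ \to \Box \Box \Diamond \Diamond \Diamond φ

This is a Sahlqvist (Geach-type) schema ◇^2□^0φ → □^2◇^3φ.
First-order correspondent: \forall x \forall y \forall z ((x R^2 y \wedge x R^2 z) \to \exists w (y = w \wedge z R^3 w)).

\forall x \forall y \forall z ((x R^2 y \wedge x R^2 z) \to \exists w (y = w \wedge z R^3 w))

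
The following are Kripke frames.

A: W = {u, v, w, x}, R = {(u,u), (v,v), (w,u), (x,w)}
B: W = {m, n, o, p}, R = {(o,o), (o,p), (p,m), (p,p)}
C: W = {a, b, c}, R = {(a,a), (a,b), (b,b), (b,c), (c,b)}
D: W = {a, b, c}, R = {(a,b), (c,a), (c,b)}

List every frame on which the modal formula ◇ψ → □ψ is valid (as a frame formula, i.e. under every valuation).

Frame correspondent (Sahlqvist): ∀x ∀y ∀z (Rxy ∧ Rxz → y = z) — i.e. partial functionality.
A: condition met.
B: fails — o sees both o and p.
C: fails — a sees both a and b.
D: fails — c sees both a and b.

A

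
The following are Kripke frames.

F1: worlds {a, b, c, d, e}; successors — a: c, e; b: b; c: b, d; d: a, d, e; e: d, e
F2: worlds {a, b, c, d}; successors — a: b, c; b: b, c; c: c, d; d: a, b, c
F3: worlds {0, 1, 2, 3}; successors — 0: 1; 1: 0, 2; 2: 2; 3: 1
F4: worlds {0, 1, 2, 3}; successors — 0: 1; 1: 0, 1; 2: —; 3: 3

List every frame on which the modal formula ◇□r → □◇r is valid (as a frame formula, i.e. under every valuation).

Frame correspondent (Sahlqvist): ∀x ∀y ∀z (Rxy ∧ Rxz → ∃w (Ryw ∧ Rzw)) — i.e. convergence.
F1: fails — Rcd and Rcb but d and b have no common successor.
F2: holds.
F3: fails — R10 and R12 but 0 and 2 have no common successor.
F4: holds.
Valid on: F2, F4.

F2, F4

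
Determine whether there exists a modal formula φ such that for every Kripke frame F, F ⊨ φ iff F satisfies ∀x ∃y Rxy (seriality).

Yes — defined by □p → ◇p

Yes: it is seriality, defined by the D schema □p → ◇p.
Suppose □p→◇p is valid. At any x set V(p)=W. Then □p at x, so ◇p at x, so x has a successor.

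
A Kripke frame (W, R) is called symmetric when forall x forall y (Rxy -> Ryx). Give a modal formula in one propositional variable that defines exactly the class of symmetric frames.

The condition is symmetry. The B schema ψ → □◇ψ defines it.
Suppose ψ→□◇ψ is valid. Take Rxy and set V(ψ)={x}. Then ψ at x, so □◇ψ at x, so ◇ψ at y, so some z with Ryz has ψ; z=x, i.e. Ryx.

ψ → □◇ψ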